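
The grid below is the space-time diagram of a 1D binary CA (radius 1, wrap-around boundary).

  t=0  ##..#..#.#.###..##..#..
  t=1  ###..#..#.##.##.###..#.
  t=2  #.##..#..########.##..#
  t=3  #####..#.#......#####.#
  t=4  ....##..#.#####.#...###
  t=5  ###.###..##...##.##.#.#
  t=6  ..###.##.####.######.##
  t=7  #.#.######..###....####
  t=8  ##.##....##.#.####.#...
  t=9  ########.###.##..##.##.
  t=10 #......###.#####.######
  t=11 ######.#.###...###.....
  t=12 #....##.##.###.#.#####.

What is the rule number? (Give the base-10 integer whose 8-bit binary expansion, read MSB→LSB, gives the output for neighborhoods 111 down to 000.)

121

  ###|.  b7=0 t=0,i=12
  ##.|#  b6=1 t=0,i=1
  #.#|#  b5=1 t=0,i=8
  #..|#  b4=1 t=0,i=2
  .##|#  b3=1 t=0,i=0
  .#.|.  b2=0 t=0,i=4
  ..#|.  b1=0 t=0,i=3
  ...|#  b0=1 t=3,i=11
  bits 01111001 = 121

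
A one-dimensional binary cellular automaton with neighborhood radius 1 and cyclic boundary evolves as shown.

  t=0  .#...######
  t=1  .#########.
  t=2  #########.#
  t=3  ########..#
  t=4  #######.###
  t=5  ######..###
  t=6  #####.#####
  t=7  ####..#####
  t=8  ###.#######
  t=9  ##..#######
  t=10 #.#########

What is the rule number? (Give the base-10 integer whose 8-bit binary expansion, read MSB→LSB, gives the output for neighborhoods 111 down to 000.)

  [7] ### => #  t=0,i=6
  [6] ##. => .  t=0,i=10
  [5] #.# => .  t=0,i=0
  [4] #.. => #  t=0,i=2
  [3] .## => #  t=0,i=5
  [2] .#. => #  t=0,i=1
  [1] ..# => #  t=0,i=4
  [0] ... => #  t=0,i=3
  bits 10011111 = 159

159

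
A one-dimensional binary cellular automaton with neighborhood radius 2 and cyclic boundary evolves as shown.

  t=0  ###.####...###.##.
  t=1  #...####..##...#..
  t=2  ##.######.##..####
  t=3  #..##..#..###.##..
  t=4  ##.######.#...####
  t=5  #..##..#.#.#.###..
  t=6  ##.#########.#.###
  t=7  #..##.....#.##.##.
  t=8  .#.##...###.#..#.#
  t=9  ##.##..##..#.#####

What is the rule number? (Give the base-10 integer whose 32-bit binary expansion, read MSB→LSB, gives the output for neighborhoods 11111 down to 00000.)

1457821694

  #####|.  b31=0 t=2,i=5
  ####.|#  b30=1 t=0,i=6
  ###.#|.  b29=0 t=0,i=2
  ###..|#  b28=1 t=0,i=7
  ##.##|.  b27=0 t=0,i=3
  ##.#.|#  b26=1 t=4,i=9
  ##..#|#  b25=1 t=1,i=8
  ##...|.  b24=0 t=0,i=8
  #.###|#  b23=1 t=0,i=0
  #.##.|#  b22=1 t=0,i=15
  #.#.#|#  b21=1 t=5,i=9
  #.#..|.  b20=0 t=4,i=10
  #..##|.  b19=0 t=1,i=9
  #..#.|#  b18=1 t=1,i=17
  #...#|.  b17=0 t=0,i=9
  #....|.  b16=0 t=7,i=6
  .####|#  b15=1 t=0,i=5
  .###.|.  b14=0 t=0,i=1
  .##.#|.  b13=0 t=0,i=16
  .##..|#  b12=1 t=1,i=11
  .#.##|.  b11=0 t=5,i=12
  .#.#.|#  b10=1 t=5,i=8
  .#..#|#  b9=1 t=1,i=16
  .#...|#  b8=1 t=1,i=1
  ..###|#  b7=1 t=0,i=11
  ..##.|#  b6=1 t=1,i=10
  ..#.#|#  b5=1 t=5,i=7
  ..#..|#  b4=1 t=1,i=0
  ...##|#  b3=1 t=0,i=10
  ...#.|#  b2=1 t=1,i=14
  ....#|#  b1=1 t=7,i=8
  .....|.  b0=0 t=7,i=7
  bits 01010110111001001001011111111110 = 1457821694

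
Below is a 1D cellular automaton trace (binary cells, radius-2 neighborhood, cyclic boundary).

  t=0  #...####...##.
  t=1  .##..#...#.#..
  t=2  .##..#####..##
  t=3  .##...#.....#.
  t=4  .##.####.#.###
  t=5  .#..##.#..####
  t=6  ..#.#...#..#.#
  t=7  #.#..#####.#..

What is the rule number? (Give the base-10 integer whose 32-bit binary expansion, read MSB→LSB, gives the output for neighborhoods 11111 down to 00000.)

549641077

  #####|.  b31=0 t=2,i=7
  ####.|.  b30=0 t=0,i=6
  ###.#|#  b29=1 t=4,i=7
  ###..|.  b28=0 t=0,i=7
  ##.##|.  b27=0 t=2,i=0
  ##.#.|.  b26=0 t=0,i=13
  ##..#|.  b25=0 t=1,i=3
  ##...|.  b24=0 t=0,i=8
  #.###|#  b23=1 t=4,i=4
  #.##.|#  b22=1 t=2,i=1
  #.#.#|.  b21=0 t=4,i=9
  #.#..|.  b20=0 t=0,i=0
  #..##|.  b19=0 t=2,i=4
  #..#.|.  b18=0 t=1,i=4
  #...#|#  b17=1 t=0,i=2
  #....|.  b16=0 t=3,i=8
  .####|#  b15=1 t=0,i=5
  .###.|#  b14=1 t=4,i=12
  .##.#|.  b13=0 t=0,i=12
  .##..|#  b12=1 t=1,i=2
  .#.##|#  b11=1 t=4,i=10
  .#.#.|.  b10=0 t=1,i=10
  .#..#|#  b9=1 t=3,i=13
  .#...|#  b8=1 t=0,i=1
  ..###|.  b7=0 t=0,i=4
  ..##.|#  b6=1 t=0,i=11
  ..#.#|#  b5=1 t=1,i=9
  ..#..|#  b4=1 t=1,i=5
  ...##|.  b3=0 t=0,i=3
  ...#.|#  b2=1 t=1,i=8
  ....#|.  b1=0 t=3,i=10
  .....|#  b0=1 t=3,i=9
  bits 00100000110000101101101101110101 = 549641077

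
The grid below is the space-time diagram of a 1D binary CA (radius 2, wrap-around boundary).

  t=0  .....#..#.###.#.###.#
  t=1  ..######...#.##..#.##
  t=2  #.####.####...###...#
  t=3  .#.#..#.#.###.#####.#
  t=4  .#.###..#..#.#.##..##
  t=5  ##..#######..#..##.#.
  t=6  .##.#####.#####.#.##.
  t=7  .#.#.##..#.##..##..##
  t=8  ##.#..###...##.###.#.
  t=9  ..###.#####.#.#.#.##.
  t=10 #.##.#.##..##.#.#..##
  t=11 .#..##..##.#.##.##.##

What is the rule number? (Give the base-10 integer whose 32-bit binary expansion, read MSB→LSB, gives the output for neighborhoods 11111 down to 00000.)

2671170263

  #####|#  b31=1 t=1,i=4
  ####.|.  b30=0 t=1,i=6
  ###.#|.  b29=0 t=0,i=12
  ###..|#  b28=1 t=1,i=7
  ##.##|#  b27=1 t=2,i=1
  ##.#.|#  b26=1 t=0,i=13
  ##..#|#  b25=1 t=1,i=0
  ##...|#  b24=1 t=1,i=8
  #.###|.  b23=0 t=0,i=10
  #.##.|.  b22=0 t=1,i=13
  #.#.#|#  b21=1 t=0,i=14
  #.#..|#  b20=1 t=0,i=20
  #..##|.  b19=0 t=1,i=1
  #..#.|#  b18=1 t=0,i=7
  #...#|#  b17=1 t=1,i=9
  #....|.  b16=0 t=0,i=1
  .####|#  b15=1 t=1,i=3
  .###.|#  b14=1 t=0,i=11
  .##.#|.  b13=0 t=2,i=0
  .##..|#  b12=1 t=1,i=14
  .#.##|.  b11=0 t=0,i=9
  .#.#.|.  b10=0 t=3,i=0
  .#..#|#  b9=1 t=0,i=6
  .#...|.  b8=0 t=0,i=0
  ..###|#  b7=1 t=1,i=2
  ..##.|#  b6=1 t=2,i=20
  ..#.#|.  b5=0 t=0,i=8
  ..#..|#  b4=1 t=0,i=5
  ...##|.  b3=0 t=2,i=13
  ...#.|#  b2=1 t=0,i=4
  ....#|#  b1=1 t=0,i=3
  .....|#  b0=1 t=0,i=2
  bits 10011111001101101101001011010111 = 2671170263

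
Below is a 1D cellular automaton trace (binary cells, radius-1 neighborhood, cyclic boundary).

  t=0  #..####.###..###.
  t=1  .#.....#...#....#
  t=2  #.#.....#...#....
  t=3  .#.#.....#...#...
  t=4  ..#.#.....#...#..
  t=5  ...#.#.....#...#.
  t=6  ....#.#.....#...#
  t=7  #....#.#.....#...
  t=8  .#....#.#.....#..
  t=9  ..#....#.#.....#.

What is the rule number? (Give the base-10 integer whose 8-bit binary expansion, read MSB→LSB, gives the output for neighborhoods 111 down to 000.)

48

  [7] ### => .  t=0,i=4
  [6] ##. => .  t=0,i=6
  [5] #.# => #  t=0,i=7
  [4] #.. => #  t=0,i=1
  [3] .## => .  t=0,i=3
  [2] .#. => .  t=0,i=0
  [1] ..# => .  t=0,i=2
  [0] ... => .  t=1,i=3
  bits 00110000 = 48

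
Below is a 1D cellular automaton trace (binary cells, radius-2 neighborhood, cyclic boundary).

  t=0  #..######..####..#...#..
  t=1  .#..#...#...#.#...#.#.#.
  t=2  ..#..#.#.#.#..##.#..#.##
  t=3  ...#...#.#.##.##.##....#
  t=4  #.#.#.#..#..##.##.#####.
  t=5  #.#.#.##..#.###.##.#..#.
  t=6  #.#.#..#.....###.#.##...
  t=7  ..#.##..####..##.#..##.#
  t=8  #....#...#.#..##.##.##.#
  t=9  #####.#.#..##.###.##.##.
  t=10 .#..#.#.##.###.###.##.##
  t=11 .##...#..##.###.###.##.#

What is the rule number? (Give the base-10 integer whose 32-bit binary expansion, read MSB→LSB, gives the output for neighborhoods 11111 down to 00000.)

  ##### -> .   bit 31 = 0  t=0,i=5
  ####. -> .   bit 30 = 0  t=0,i=7
  ###.# -> #   bit 29 = 1  t=4,i=22
  ###.. -> #   bit 28 = 1  t=0,i=8
  ##.## -> #   bit 27 = 1  t=3,i=13
  ##.#. -> .   bit 26 = 0  t=2,i=16
  ##..# -> .   bit 25 = 0  t=0,i=9
  ##... -> #   bit 24 = 1  t=3,i=19
  #.### -> .   bit 23 = 0  t=4,i=18
  #.##. -> .   bit 22 = 0  t=2,i=22
  #.#.# -> #   bit 21 = 1  t=1,i=20
  #.#.. -> #   bit 20 = 1  t=1,i=14
  #..## -> .   bit 19 = 0  t=0,i=2
  #..#. -> .   bit 18 = 0  t=0,i=16
  #...# -> .   bit 17 = 0  t=0,i=19
  #.... -> #   bit 16 = 1  t=3,i=20
  .#### -> #   bit 15 = 1  t=0,i=4
  .###. -> #   bit 14 = 1  t=5,i=13
  .##.# -> #   bit 13 = 1  t=2,i=15
  .##.. -> #   bit 12 = 1  t=2,i=23
  .#.## -> .   bit 11 = 0  t=2,i=21
  .#.#. -> .   bit 10 = 0  t=1,i=13
  .#..# -> #   bit 9 = 1  t=0,i=1
  .#... -> #   bit 8 = 1  t=0,i=18
  ..### -> .   bit 7 = 0  t=0,i=3
  ..##. -> #   bit 6 = 1  t=2,i=14
  ..#.# -> .   bit 5 = 0  t=1,i=12
  ..#.. -> .   bit 4 = 0  t=0,i=0
  ...## -> .   bit 3 = 0  t=6,i=12
  ...#. -> #   bit 2 = 1  t=0,i=20
  ....# -> #   bit 1 = 1  t=3,i=21
  ..... -> #   bit 0 = 1  t=6,i=10
  bits 00111001001100011111001101000111 = 959574855

959574855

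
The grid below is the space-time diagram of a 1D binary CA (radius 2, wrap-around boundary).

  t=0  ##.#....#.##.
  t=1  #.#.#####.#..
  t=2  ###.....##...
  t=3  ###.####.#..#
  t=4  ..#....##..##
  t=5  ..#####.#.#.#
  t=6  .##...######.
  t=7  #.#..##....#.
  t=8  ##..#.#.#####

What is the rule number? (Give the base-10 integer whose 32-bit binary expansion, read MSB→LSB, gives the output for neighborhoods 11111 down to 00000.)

879318463

  #####|.  b31=0 t=1,i=6
  ####.|.  b30=0 t=1,i=7
  ###.#|#  b29=1 t=1,i=8
  ###..|#  b28=1 t=2,i=2
  ##.##|.  b27=0 t=0,i=12
  ##.#.|#  b26=1 t=0,i=2
  ##..#|.  b25=0 t=4,i=0
  ##...|.  b24=0 t=2,i=3
  #.###|.  b23=0 t=1,i=4
  #.##.|#  b22=1 t=0,i=0
  #.#.#|#  b21=1 t=1,i=2
  #.#..|.  b20=0 t=0,i=3
  #..##|#  b19=1 t=3,i=11
  #..#.|.  b18=0 t=1,i=12
  #...#|.  b17=0 t=2,i=11
  #....|#  b16=1 t=0,i=5
  .####|.  b15=0 t=1,i=5
  .###.|#  b14=1 t=2,i=1
  .##.#|.  b13=0 t=0,i=1
  .##..|#  b12=1 t=2,i=9
  .#.##|.  b11=0 t=0,i=9
  .#.#.|#  b10=1 t=1,i=1
  .#..#|.  b9=0 t=1,i=11
  .#...|#  b8=1 t=0,i=4
  ..###|#  b7=1 t=2,i=0
  ..##.|.  b6=0 t=2,i=8
  ..#.#|#  b5=1 t=0,i=8
  ..#..|#  b4=1 t=4,i=2
  ...##|#  b3=1 t=2,i=7
  ...#.|#  b2=1 t=0,i=7
  ....#|#  b1=1 t=0,i=6
  .....|#  b0=1 t=2,i=5
  bits 00110100011010010101010110111111 = 879318463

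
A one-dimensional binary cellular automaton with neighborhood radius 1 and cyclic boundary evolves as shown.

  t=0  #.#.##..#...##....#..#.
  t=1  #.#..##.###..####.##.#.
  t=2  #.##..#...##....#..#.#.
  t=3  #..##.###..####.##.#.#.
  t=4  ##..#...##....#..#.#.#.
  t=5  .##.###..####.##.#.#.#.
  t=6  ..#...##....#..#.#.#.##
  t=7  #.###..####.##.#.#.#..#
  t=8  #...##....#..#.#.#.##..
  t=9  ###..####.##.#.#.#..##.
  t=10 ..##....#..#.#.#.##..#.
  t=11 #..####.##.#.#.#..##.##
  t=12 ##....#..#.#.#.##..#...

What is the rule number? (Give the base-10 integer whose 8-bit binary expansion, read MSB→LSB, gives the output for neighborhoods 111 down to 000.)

  ###|.  b7=0 t=1,i=9
  ##.|#  b6=1 t=0,i=5
  #.#|.  b5=0 t=0,i=1
  #..|#  b4=1 t=0,i=6
  .##|.  b3=0 t=0,i=4
  .#.|#  b2=1 t=0,i=0
  ..#|.  b1=0 t=0,i=7
  ...|#  b0=1 t=0,i=10
  bits 01010101 = 85

85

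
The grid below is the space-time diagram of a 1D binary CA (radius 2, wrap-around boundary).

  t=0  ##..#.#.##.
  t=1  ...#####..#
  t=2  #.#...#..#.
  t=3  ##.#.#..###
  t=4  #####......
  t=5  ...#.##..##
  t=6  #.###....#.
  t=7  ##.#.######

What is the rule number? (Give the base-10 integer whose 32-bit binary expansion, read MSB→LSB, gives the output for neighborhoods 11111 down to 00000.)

1831161198

  #####|.  b31=0 t=1,i=5
  ####.|#  b30=1 t=1,i=6
  ###.#|#  b29=1 t=3,i=1
  ###..|.  b28=0 t=1,i=7
  ##.##|#  b27=1 t=0,i=10
  ##.#.|#  b26=1 t=3,i=2
  ##..#|.  b25=0 t=0,i=2
  ##...|#  b24=1 t=4,i=5
  #.###|.  b23=0 t=6,i=2
  #.##.|.  b22=0 t=0,i=0
  #.#.#|#  b21=1 t=0,i=6
  #.#..|.  b20=0 t=2,i=2
  #..##|.  b19=0 t=3,i=7
  #..#.|#  b18=1 t=0,i=3
  #...#|.  b17=0 t=1,i=1
  #....|#  b16=1 t=4,i=6
  .####|.  b15=0 t=1,i=4
  .###.|#  b14=1 t=6,i=3
  .##.#|.  b13=0 t=0,i=9
  .##..|.  b12=0 t=0,i=1
  .#.##|#  b11=1 t=0,i=7
  .#.#.|#  b10=1 t=0,i=5
  .#..#|.  b9=0 t=2,i=7
  .#...|#  b8=1 t=1,i=0
  ..###|.  b7=0 t=1,i=3
  ..##.|#  b6=1 t=5,i=9
  ..#.#|#  b5=1 t=0,i=4
  ..#..|.  b4=0 t=1,i=10
  ...##|#  b3=1 t=1,i=2
  ...#.|#  b2=1 t=2,i=5
  ....#|#  b1=1 t=4,i=9
  .....|.  b0=0 t=4,i=7
  bits 01101101001001010100110101101110 = 1831161198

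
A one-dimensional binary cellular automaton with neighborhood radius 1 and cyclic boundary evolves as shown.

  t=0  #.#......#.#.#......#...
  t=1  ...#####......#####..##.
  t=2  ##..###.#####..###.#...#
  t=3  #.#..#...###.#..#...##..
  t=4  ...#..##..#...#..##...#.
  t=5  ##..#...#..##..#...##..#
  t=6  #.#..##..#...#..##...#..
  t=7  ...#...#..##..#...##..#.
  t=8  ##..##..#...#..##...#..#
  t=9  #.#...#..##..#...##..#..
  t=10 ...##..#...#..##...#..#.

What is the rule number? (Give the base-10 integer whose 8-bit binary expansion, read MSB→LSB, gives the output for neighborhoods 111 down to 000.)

  ### -> #   bit 7 = 1  t=1,i=4
  ##. -> .   bit 6 = 0  t=1,i=7
  #.# -> .   bit 5 = 0  t=0,i=1
  #.. -> #   bit 4 = 1  t=0,i=3
  .## -> .   bit 3 = 0  t=1,i=3
  .#. -> .   bit 2 = 0  t=0,i=0
  ..# -> .   bit 1 = 0  t=0,i=8
  ... -> #   bit 0 = 1  t=0,i=4
  bits 10010001 = 145

145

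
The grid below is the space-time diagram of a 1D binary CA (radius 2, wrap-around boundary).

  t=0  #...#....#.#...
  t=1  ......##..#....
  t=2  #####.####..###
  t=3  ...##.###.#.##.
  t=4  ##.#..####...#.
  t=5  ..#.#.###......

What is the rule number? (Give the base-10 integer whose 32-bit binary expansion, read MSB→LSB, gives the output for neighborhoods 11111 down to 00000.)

  ##### -> .   bit 31 = 0  t=2,i=0
  ####. -> #   bit 30 = 1  t=2,i=3
  ###.# -> #   bit 29 = 1  t=2,i=4
  ###.. -> .   bit 28 = 0  t=2,i=9
  ##.## -> .   bit 27 = 0  t=2,i=5
  ##.#. -> #   bit 26 = 1  t=3,i=9
  ##..# -> #   bit 25 = 1  t=1,i=8
  ##... -> .   bit 24 = 0  t=3,i=14
  #.### -> #   bit 23 = 1  t=2,i=6
  #.##. -> .   bit 22 = 0  t=3,i=12
  #.#.# -> .   bit 21 = 0  t=3,i=10
  #.#.. -> .   bit 20 = 0  t=0,i=11
  #..## -> .   bit 19 = 0  t=2,i=11
  #..#. -> #   bit 18 = 1  t=1,i=9
  #...# -> .   bit 17 = 0  t=0,i=2
  #.... -> #   bit 16 = 1  t=0,i=6
  .#### -> #   bit 15 = 1  t=2,i=7
  .###. -> #   bit 14 = 1  t=3,i=7
  .##.# -> .   bit 13 = 0  t=3,i=4
  .##.. -> #   bit 12 = 1  t=1,i=7
  .#.## -> .   bit 11 = 0  t=3,i=11
  .#.#. -> #   bit 10 = 1  t=0,i=10
  .#..# -> #   bit 9 = 1  t=4,i=4
  .#... -> .   bit 8 = 0  t=0,i=1
  ..### -> #   bit 7 = 1  t=2,i=12
  ..##. -> #   bit 6 = 1  t=1,i=6
  ..#.# -> .   bit 5 = 0  t=0,i=9
  ..#.. -> .   bit 4 = 0  t=0,i=0
  ...## -> .   bit 3 = 0  t=1,i=5
  ...#. -> .   bit 2 = 0  t=0,i=3
  ....# -> #   bit 1 = 1  t=0,i=7
  ..... -> #   bit 0 = 1  t=1,i=0
  bits 01100110100001011101011011000011 = 1720047299

1720047299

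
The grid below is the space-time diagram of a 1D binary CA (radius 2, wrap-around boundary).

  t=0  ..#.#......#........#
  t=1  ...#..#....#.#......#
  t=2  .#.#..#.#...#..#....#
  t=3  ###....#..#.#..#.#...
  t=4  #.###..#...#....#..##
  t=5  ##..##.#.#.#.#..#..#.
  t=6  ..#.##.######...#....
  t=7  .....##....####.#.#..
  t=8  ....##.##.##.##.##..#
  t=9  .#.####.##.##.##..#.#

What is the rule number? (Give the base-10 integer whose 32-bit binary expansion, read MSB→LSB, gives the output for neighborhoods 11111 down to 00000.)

  nb #####: next=.  (t=6,i=9, bit31=0)
  nb ####.: next=#  (t=6,i=11, bit30=1)
  nb ###.#: next=#  (t=4,i=0, bit29=1)
  nb ###..: next=#  (t=3,i=2, bit28=1)
  nb ##.##: next=#  (t=4,i=1, bit27=1)
  nb ##.#.: next=.  (t=5,i=6, bit26=0)
  nb ##..#: next=#  (t=4,i=5, bit25=1)
  nb ##...: next=#  (t=3,i=3, bit24=1)
  nb #.###: next=.  (t=4,i=2, bit23=0)
  nb #.##.: next=.  (t=5,i=0, bit22=0)
  nb #.#.#: next=#  (t=2,i=1, bit21=1)
  nb #.#..: next=.  (t=0,i=4, bit20=0)
  nb #..##: next=.  (t=4,i=18, bit19=0)
  nb #..#.: next=.  (t=0,i=1, bit18=0)
  nb #...#: next=#  (t=1,i=1, bit17=1)
  nb #....: next=#  (t=0,i=6, bit16=1)
  nb .####: next=.  (t=6,i=8, bit15=0)
  nb .###.: next=.  (t=3,i=1, bit14=0)
  nb .##.#: next=#  (t=5,i=5, bit13=1)
  nb .##..: next=.  (t=5,i=1, bit12=0)
  nb .#.##: next=.  (t=5,i=20, bit11=0)
  nb .#.#.: next=#  (t=0,i=3, bit10=1)
  nb .#..#: next=.  (t=0,i=0, bit9=0)
  nb .#...: next=.  (t=0,i=5, bit8=0)
  nb ..###: next=#  (t=3,i=0, bit7=1)
  nb ..##.: next=#  (t=5,i=4, bit6=1)
  nb ..#.#: next=.  (t=0,i=2, bit5=0)
  nb ..#..: next=#  (t=0,i=11, bit4=1)
  nb ...##: next=#  (t=3,i=20, bit3=1)
  nb ...#.: next=.  (t=0,i=10, bit2=0)
  nb ....#: next=.  (t=0,i=9, bit1=0)
  nb .....: next=.  (t=0,i=7, bit0=0)
  bits 01111011001000110010010011011000 = 2065900760

2065900760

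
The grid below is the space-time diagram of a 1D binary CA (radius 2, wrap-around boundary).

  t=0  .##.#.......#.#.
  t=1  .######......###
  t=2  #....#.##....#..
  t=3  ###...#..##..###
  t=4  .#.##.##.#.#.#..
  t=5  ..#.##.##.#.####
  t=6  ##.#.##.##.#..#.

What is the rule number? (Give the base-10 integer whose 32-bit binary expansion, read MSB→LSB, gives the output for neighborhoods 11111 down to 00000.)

  nb #####: next=.  (t=1,i=3, bit31=0)
  nb ####.: next=#  (t=1,i=5, bit30=1)
  nb ###.#: next=.  (t=1,i=15, bit29=0)
  nb ###..: next=.  (t=1,i=6, bit28=0)
  nb ##.##: next=#  (t=1,i=0, bit27=1)
  nb ##.#.: next=#  (t=0,i=3, bit26=1)
  nb ##..#: next=#  (t=3,i=11, bit25=1)
  nb ##...: next=#  (t=1,i=7, bit24=1)
  nb #.###: next=.  (t=1,i=1, bit23=0)
  nb #.##.: next=.  (t=2,i=7, bit22=0)
  nb #.#.#: next=.  (t=4,i=9, bit21=0)
  nb #.#..: next=#  (t=0,i=4, bit20=1)
  nb #..##: next=.  (t=0,i=0, bit19=0)
  nb #..#.: next=#  (t=2,i=15, bit18=1)
  nb #...#: next=#  (t=3,i=4, bit17=1)
  nb #....: next=#  (t=0,i=6, bit16=1)
  nb .####: next=.  (t=1,i=2, bit15=0)
  nb .###.: next=.  (t=1,i=14, bit14=0)
  nb .##.#: next=#  (t=0,i=2, bit13=1)
  nb .##..: next=.  (t=2,i=8, bit12=0)
  nb .#.##: next=#  (t=2,i=6, bit11=1)
  nb .#.#.: next=#  (t=0,i=13, bit10=1)
  nb .#..#: next=#  (t=0,i=15, bit9=1)
  nb .#...: next=#  (t=0,i=5, bit8=1)
  nb ..###: next=#  (t=1,i=13, bit7=1)
  nb ..##.: next=#  (t=0,i=1, bit6=1)
  nb ..#.#: next=.  (t=0,i=12, bit5=0)
  nb ..#..: next=#  (t=2,i=0, bit4=1)
  nb ...##: next=.  (t=1,i=12, bit3=0)
  nb ...#.: next=.  (t=0,i=11, bit2=0)
  nb ....#: next=.  (t=0,i=10, bit1=0)
  nb .....: next=.  (t=0,i=7, bit0=0)
  bits 01001111000101110010111111010000 = 1326919632

1326919632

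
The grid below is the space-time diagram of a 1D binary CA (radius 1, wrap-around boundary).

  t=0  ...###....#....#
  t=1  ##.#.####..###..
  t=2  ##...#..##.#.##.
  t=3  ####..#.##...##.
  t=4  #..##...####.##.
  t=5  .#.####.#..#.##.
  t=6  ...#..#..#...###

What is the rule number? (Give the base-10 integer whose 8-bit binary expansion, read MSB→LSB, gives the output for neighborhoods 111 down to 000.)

89

  ###|.  b7=0 t=0,i=4
  ##.|#  b6=1 t=0,i=5
  #.#|.  b5=0 t=1,i=2
  #..|#  b4=1 t=0,i=0
  .##|#  b3=1 t=0,i=3
  .#.|.  b2=0 t=0,i=10
  ..#|.  b1=0 t=0,i=2
  ...|#  b0=1 t=0,i=1
  bits 01011001 = 89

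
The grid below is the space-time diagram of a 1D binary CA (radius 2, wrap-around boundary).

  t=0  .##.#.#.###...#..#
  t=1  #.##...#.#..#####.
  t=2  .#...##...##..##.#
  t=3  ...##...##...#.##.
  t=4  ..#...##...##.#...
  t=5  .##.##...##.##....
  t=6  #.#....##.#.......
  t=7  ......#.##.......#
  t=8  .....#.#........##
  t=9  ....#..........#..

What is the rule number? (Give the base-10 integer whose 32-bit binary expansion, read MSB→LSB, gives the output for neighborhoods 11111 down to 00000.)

3289279004

  nb #####: next=#  (t=1,i=14, bit31=1)
  nb ####.: next=#  (t=1,i=15, bit30=1)
  nb ###.#: next=.  (t=1,i=16, bit29=0)
  nb ###..: next=.  (t=0,i=10, bit28=0)
  nb ##.##: next=.  (t=5,i=3, bit27=0)
  nb ##.#.: next=#  (t=0,i=3, bit26=1)
  nb ##..#: next=.  (t=2,i=12, bit25=0)
  nb ##...: next=.  (t=0,i=11, bit24=0)
  nb #.###: next=.  (t=0,i=8, bit23=0)
  nb #.##.: next=.  (t=0,i=1, bit22=0)
  nb #.#.#: next=.  (t=0,i=4, bit21=0)
  nb #.#..: next=.  (t=1,i=9, bit20=0)
  nb #..##: next=#  (t=1,i=11, bit19=1)
  nb #..#.: next=#  (t=0,i=16, bit18=1)
  nb #...#: next=#  (t=0,i=12, bit17=1)
  nb #....: next=.  (t=3,i=0, bit16=0)
  nb .####: next=.  (t=1,i=13, bit15=0)
  nb .###.: next=#  (t=0,i=9, bit14=1)
  nb .##.#: next=#  (t=0,i=2, bit13=1)
  nb .##..: next=.  (t=1,i=3, bit12=0)
  nb .#.##: next=#  (t=0,i=0, bit11=1)
  nb .#.#.: next=.  (t=0,i=5, bit10=0)
  nb .#..#: next=#  (t=0,i=15, bit9=1)
  nb .#...: next=.  (t=2,i=2, bit8=0)
  nb ..###: next=.  (t=1,i=12, bit7=0)
  nb ..##.: next=.  (t=2,i=5, bit6=0)
  nb ..#.#: next=.  (t=0,i=17, bit5=0)
  nb ..#..: next=#  (t=0,i=14, bit4=1)
  nb ...##: next=#  (t=2,i=4, bit3=1)
  nb ...#.: next=#  (t=0,i=13, bit2=1)
  nb ....#: next=.  (t=3,i=1, bit1=0)
  nb .....: next=.  (t=4,i=17, bit0=0)
  bits 11000100000011100110101000011100 = 3289279004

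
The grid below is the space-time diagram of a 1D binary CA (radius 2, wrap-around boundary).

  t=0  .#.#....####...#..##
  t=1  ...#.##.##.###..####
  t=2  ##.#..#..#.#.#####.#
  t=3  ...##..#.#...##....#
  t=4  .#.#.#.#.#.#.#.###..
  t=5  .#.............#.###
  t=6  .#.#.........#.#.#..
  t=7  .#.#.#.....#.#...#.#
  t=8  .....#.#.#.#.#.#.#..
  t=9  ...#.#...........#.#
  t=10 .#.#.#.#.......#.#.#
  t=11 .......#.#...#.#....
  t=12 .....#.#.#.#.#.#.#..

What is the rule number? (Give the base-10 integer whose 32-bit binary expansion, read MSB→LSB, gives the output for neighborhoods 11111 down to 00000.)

328966882

  #####|.  b31=0 t=2,i=15
  ####.|.  b30=0 t=0,i=10
  ###.#|.  b29=0 t=2,i=1
  ###..|#  b28=1 t=0,i=11
  ##.##|.  b27=0 t=1,i=7
  ##.#.|.  b26=0 t=0,i=0
  ##..#|#  b25=1 t=1,i=14
  ##...|#  b24=1 t=0,i=12
  #.###|#  b23=1 t=1,i=11
  #.##.|.  b22=0 t=1,i=5
  #.#.#|.  b21=0 t=0,i=1
  #.#..|#  b20=1 t=0,i=3
  #..##|#  b19=1 t=0,i=17
  #..#.|.  b18=0 t=2,i=5
  #...#|#  b17=1 t=0,i=13
  #....|#  b16=1 t=0,i=5
  .####|#  b15=1 t=0,i=9
  .###.|.  b14=0 t=1,i=12
  .##.#|#  b13=1 t=0,i=19
  .##..|.  b12=0 t=3,i=4
  .#.##|.  b11=0 t=1,i=4
  .#.#.|.  b10=0 t=0,i=2
  .#..#|#  b9=1 t=0,i=16
  .#...|.  b8=0 t=0,i=4
  ..###|#  b7=1 t=0,i=8
  ..##.|#  b6=1 t=0,i=18
  ..#.#|#  b5=1 t=1,i=3
  ..#..|.  b4=0 t=0,i=15
  ...##|.  b3=0 t=0,i=7
  ...#.|.  b2=0 t=0,i=14
  ....#|#  b1=1 t=0,i=6
  .....|.  b0=0 t=5,i=4
  bits 00010011100110111010001011100010 = 328966882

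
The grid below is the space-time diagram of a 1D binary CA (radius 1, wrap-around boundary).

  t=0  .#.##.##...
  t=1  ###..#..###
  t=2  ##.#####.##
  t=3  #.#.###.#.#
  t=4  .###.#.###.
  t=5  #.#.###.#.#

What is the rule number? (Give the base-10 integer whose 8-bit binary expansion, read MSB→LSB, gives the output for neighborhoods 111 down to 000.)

  ### -> #   bit 7 = 1  t=1,i=0
  ##. -> .   bit 6 = 0  t=0,i=4
  #.# -> #   bit 5 = 1  t=0,i=2
  #.. -> #   bit 4 = 1  t=0,i=8
  .## -> .   bit 3 = 0  t=0,i=3
  .#. -> #   bit 2 = 1  t=0,i=1
  ..# -> #   bit 1 = 1  t=0,i=0
  ... -> #   bit 0 = 1  t=0,i=9
  bits 10110111 = 183

183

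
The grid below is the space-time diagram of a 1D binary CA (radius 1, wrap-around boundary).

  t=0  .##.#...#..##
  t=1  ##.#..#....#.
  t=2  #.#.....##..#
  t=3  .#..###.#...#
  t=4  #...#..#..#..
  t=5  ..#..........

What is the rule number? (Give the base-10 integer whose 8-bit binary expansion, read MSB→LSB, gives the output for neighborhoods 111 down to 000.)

41

  ###|.  b7=0 t=3,i=5
  ##.|.  b6=0 t=0,i=2
  #.#|#  b5=1 t=0,i=0
  #..|.  b4=0 t=0,i=5
  .##|#  b3=1 t=0,i=1
  .#.|.  b2=0 t=0,i=4
  ..#|.  b1=0 t=0,i=7
  ...|#  b0=1 t=0,i=6
  bits 00101001 = 41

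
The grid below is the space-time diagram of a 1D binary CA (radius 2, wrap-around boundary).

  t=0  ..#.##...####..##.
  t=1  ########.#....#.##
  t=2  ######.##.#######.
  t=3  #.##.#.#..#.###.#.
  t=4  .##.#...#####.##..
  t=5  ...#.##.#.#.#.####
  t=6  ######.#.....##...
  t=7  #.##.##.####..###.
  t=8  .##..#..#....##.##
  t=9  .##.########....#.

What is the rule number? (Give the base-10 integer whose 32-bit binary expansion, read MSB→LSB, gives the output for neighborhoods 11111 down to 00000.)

2781813687

  [31] ##### => #  t=1,i=0
  [30] ####. => .  t=0,i=11
  [29] ###.# => #  t=1,i=7
  [28] ###.. => .  t=0,i=12
  [27] ##.## => .  t=2,i=6
  [26] ##.#. => #  t=1,i=8
  [25] ##..# => .  t=0,i=13
  [24] ##... => #  t=0,i=6
  [23] #.### => #  t=1,i=16
  [22] #.##. => #  t=0,i=4
  [21] #.#.# => .  t=3,i=0
  [20] #.#.. => .  t=1,i=9
  [19] #..## => #  t=0,i=14
  [18] #..#. => #  t=3,i=9
  [17] #...# => #  t=0,i=0
  [16] #.... => #  t=1,i=11
  [15] .#### => .  t=0,i=10
  [14] .###. => .  t=3,i=13
  [13] .##.# => .  t=2,i=8
  [12] .##.. => #  t=0,i=5
  [11] .#.## => #  t=0,i=3
  [10] .#.#. => .  t=3,i=6
  [9] .#..# => #  t=3,i=8
  [8] .#... => #  t=1,i=10
  [7] ..### => #  t=0,i=9
  [6] ..##. => .  t=0,i=15
  [5] ..#.# => #  t=0,i=2
  [4] ..#.. => #  t=8,i=5
  [3] ...## => .  t=0,i=8
  [2] ...#. => #  t=0,i=1
  [1] ....# => #  t=1,i=12
  [0] ..... => #  t=6,i=10
  bits 10100101110011110001101110110111 = 2781813687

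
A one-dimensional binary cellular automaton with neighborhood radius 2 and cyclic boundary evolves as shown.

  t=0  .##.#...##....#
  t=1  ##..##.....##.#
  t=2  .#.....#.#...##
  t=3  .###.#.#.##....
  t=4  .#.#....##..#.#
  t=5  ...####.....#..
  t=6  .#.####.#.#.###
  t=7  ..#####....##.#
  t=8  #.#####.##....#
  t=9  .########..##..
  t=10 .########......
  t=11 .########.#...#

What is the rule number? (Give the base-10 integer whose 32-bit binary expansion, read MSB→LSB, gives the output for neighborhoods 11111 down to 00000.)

4174482354

  [31] ##### => #  t=7,i=4
  [30] ####. => #  t=5,i=5
  [29] ###.# => #  t=3,i=3
  [28] ###.. => #  t=1,i=1
  [27] ##.## => #  t=1,i=13
  [26] ##.#. => .  t=0,i=3
  [25] ##..# => .  t=1,i=2
  [24] ##... => .  t=0,i=10
  [23] #.### => #  t=1,i=14
  [22] #.##. => #  t=0,i=1
  [21] #.#.# => .  t=3,i=5
  [20] #.#.. => #  t=0,i=4
  [19] #..## => .  t=1,i=3
  [18] #..#. => .  t=4,i=11
  [17] #...# => .  t=0,i=6
  [16] #.... => #  t=0,i=11
  [15] .#### => #  t=5,i=4
  [14] .###. => .  t=1,i=0
  [13] .##.# => .  t=0,i=2
  [12] .##.. => .  t=0,i=9
  [11] .#.## => #  t=0,i=0
  [10] .#.#. => .  t=2,i=8
  [9] .#..# => #  t=7,i=0
  [8] .#... => #  t=0,i=5
  [7] ..### => #  t=3,i=1
  [6] ..##. => .  t=0,i=8
  [5] ..#.# => #  t=0,i=14
  [4] ..#.. => #  t=5,i=12
  [3] ...## => .  t=0,i=7
  [2] ...#. => .  t=0,i=13
  [1] ....# => #  t=0,i=12
  [0] ..... => .  t=1,i=8
  bits 11111000110100011000101110110010 = 4174482354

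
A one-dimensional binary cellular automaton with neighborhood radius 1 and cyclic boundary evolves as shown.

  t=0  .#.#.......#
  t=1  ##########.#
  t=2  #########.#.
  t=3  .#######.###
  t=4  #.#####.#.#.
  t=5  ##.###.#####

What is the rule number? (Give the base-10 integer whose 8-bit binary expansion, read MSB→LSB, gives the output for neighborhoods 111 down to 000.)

181

  ###|#  b7=1 t=1,i=0
  ##.|.  b6=0 t=1,i=9
  #.#|#  b5=1 t=0,i=0
  #..|#  b4=1 t=0,i=4
  .##|.  b3=0 t=1,i=11
  .#.|#  b2=1 t=0,i=1
  ..#|.  b1=0 t=0,i=10
  ...|#  b0=1 t=0,i=5
  bits 10110101 = 181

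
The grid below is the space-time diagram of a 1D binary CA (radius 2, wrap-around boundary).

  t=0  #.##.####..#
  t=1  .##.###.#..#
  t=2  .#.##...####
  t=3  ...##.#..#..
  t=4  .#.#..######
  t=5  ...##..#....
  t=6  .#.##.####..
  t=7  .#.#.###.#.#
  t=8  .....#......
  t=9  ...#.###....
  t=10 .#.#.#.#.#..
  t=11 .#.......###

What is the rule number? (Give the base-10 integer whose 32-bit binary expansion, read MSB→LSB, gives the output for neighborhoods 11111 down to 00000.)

  ##### -> .   bit 31 = 0  t=4,i=8
  ####. -> .   bit 30 = 0  t=0,i=7
  ###.# -> .   bit 29 = 0  t=1,i=6
  ###.. -> #   bit 28 = 1  t=0,i=8
  ##.## -> #   bit 27 = 1  t=0,i=1
  ##.#. -> .   bit 26 = 0  t=1,i=7
  ##..# -> .   bit 25 = 0  t=0,i=9
  ##... -> .   bit 24 = 0  t=2,i=5
  #.### -> #   bit 23 = 1  t=0,i=5
  #.##. -> #   bit 22 = 1  t=0,i=2
  #.#.# -> .   bit 21 = 0  t=2,i=1
  #.#.. -> #   bit 20 = 1  t=1,i=8
  #..## -> .   bit 19 = 0  t=0,i=10
  #..#. -> #   bit 18 = 1  t=1,i=10
  #...# -> #   bit 17 = 1  t=2,i=6
  #.... -> #   bit 16 = 1  t=3,i=11
  .#### -> #   bit 15 = 1  t=0,i=6
  .###. -> .   bit 14 = 0  t=1,i=5
  .##.# -> .   bit 13 = 0  t=0,i=0
  .##.. -> #   bit 12 = 1  t=2,i=4
  .#.## -> .   bit 11 = 0  t=1,i=0
  .#.#. -> .   bit 10 = 0  t=4,i=2
  .#..# -> #   bit 9 = 1  t=1,i=9
  .#... -> #   bit 8 = 1  t=3,i=10
  ..### -> .   bit 7 = 0  t=2,i=8
  ..##. -> #   bit 6 = 1  t=0,i=11
  ..#.# -> #   bit 5 = 1  t=1,i=11
  ..#.. -> #   bit 4 = 1  t=3,i=9
  ...## -> .   bit 3 = 0  t=2,i=7
  ...#. -> .   bit 2 = 0  t=6,i=0
  ....# -> #   bit 1 = 1  t=3,i=1
  ..... -> .   bit 0 = 0  t=3,i=0
  bits 00011000110101111001001101110010 = 416781170

416781170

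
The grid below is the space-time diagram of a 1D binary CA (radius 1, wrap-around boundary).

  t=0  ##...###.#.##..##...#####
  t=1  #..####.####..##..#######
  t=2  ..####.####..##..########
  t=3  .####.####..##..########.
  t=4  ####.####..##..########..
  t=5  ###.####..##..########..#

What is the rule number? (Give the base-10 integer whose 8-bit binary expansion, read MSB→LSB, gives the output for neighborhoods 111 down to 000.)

175

  nb ###: next=#  (t=0,i=0, bit7=1)
  nb ##.: next=.  (t=0,i=1, bit6=0)
  nb #.#: next=#  (t=0,i=8, bit5=1)
  nb #..: next=.  (t=0,i=2, bit4=0)
  nb .##: next=#  (t=0,i=5, bit3=1)
  nb .#.: next=#  (t=0,i=9, bit2=1)
  nb ..#: next=#  (t=0,i=4, bit1=1)
  nb ...: next=#  (t=0,i=3, bit0=1)
  bits 10101111 = 175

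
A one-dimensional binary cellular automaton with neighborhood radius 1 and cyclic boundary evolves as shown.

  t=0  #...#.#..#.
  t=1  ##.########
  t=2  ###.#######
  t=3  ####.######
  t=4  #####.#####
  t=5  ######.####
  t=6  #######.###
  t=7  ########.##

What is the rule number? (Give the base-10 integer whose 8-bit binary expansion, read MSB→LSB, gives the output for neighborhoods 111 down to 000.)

246

  ###|#  b7=1 t=1,i=0
  ##.|#  b6=1 t=1,i=1
  #.#|#  b5=1 t=0,i=5
  #..|#  b4=1 t=0,i=1
  .##|.  b3=0 t=1,i=3
  .#.|#  b2=1 t=0,i=0
  ..#|#  b1=1 t=0,i=3
  ...|.  b0=0 t=0,i=2
  bits 11110110 = 246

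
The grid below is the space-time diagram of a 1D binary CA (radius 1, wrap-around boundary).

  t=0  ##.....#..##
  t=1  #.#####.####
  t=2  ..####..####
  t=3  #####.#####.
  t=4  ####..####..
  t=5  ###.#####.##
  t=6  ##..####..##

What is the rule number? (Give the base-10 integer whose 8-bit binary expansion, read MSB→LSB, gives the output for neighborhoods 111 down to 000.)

  ### -> #   bit 7 = 1  t=0,i=0
  ##. -> .   bit 6 = 0  t=0,i=1
  #.# -> .   bit 5 = 0  t=1,i=1
  #.. -> #   bit 4 = 1  t=0,i=2
  .## -> #   bit 3 = 1  t=0,i=10
  .#. -> .   bit 2 = 0  t=0,i=7
  ..# -> #   bit 1 = 1  t=0,i=6
  ... -> #   bit 0 = 1  t=0,i=3
  bits 10011011 = 155

155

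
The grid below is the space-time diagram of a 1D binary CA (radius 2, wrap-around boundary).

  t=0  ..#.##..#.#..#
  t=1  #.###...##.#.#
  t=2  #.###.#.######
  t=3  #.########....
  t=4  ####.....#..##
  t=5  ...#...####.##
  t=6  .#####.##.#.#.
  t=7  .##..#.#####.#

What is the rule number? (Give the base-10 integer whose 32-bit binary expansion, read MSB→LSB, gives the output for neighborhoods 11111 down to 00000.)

887287798

  ##### -> .   bit 31 = 0  t=2,i=10
  ####. -> .   bit 30 = 0  t=2,i=13
  ###.# -> #   bit 29 = 1  t=2,i=0
  ###.. -> #   bit 28 = 1  t=1,i=4
  ##.## -> .   bit 27 = 0  t=1,i=1
  ##.#. -> #   bit 26 = 1  t=1,i=10
  ##..# -> .   bit 25 = 0  t=0,i=6
  ##... -> .   bit 24 = 0  t=1,i=5
  #.### -> #   bit 23 = 1  t=1,i=2
  #.##. -> #   bit 22 = 1  t=0,i=4
  #.#.# -> #   bit 21 = 1  t=1,i=11
  #.#.. -> .   bit 20 = 0  t=0,i=10
  #..## -> .   bit 19 = 0  t=4,i=11
  #..#. -> .   bit 18 = 0  t=0,i=1
  #...# -> #   bit 17 = 1  t=1,i=6
  #.... -> .   bit 16 = 0  t=3,i=11
  .#### -> #   bit 15 = 1  t=2,i=9
  .###. -> #   bit 14 = 1  t=1,i=3
  .##.# -> #   bit 13 = 1  t=1,i=0
  .##.. -> .   bit 12 = 0  t=0,i=5
  .#.## -> #   bit 11 = 1  t=0,i=3
  .#.#. -> #   bit 10 = 1  t=0,i=9
  .#..# -> #   bit 9 = 1  t=0,i=0
  .#... -> #   bit 8 = 1  t=5,i=4
  ..### -> #   bit 7 = 1  t=4,i=12
  ..##. -> #   bit 6 = 1  t=1,i=8
  ..#.# -> #   bit 5 = 1  t=0,i=2
  ..#.. -> #   bit 4 = 1  t=0,i=13
  ...## -> .   bit 3 = 0  t=1,i=7
  ...#. -> #   bit 2 = 1  t=3,i=13
  ....# -> #   bit 1 = 1  t=3,i=12
  ..... -> .   bit 0 = 0  t=4,i=6
  bits 00110100111000101110111111110110 = 887287798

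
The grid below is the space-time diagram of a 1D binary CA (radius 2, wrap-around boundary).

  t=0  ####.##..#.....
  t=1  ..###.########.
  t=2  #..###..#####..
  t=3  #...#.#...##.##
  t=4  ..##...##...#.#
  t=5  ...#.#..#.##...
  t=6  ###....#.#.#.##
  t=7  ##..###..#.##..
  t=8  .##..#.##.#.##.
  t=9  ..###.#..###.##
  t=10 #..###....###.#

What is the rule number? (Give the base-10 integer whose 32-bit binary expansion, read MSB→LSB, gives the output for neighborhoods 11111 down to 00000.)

  [31] ##### => #  t=1,i=8
  [30] ####. => #  t=0,i=2
  [29] ###.# => #  t=0,i=3
  [28] ###.. => .  t=1,i=13
  [27] ##.## => #  t=0,i=4
  [26] ##.#. => #  t=8,i=9
  [25] ##..# => #  t=0,i=7
  [24] ##... => .  t=1,i=14
  [23] #.### => .  t=1,i=6
  [22] #.##. => .  t=0,i=5
  [21] #.#.# => #  t=6,i=9
  [20] #.#.. => .  t=3,i=6
  [19] #..## => .  t=2,i=2
  [18] #..#. => #  t=0,i=8
  [17] #...# => #  t=1,i=0
  [16] #.... => #  t=0,i=11
  [15] .#### => .  t=0,i=1
  [14] .###. => #  t=1,i=3
  [13] .##.# => .  t=3,i=11
  [12] .##.. => #  t=0,i=6
  [11] .#.## => #  t=5,i=9
  [10] .#.#. => .  t=3,i=5
  [9] .#..# => .  t=2,i=1
  [8] .#... => #  t=0,i=10
  [7] ..### => .  t=0,i=0
  [6] ..##. => .  t=3,i=10
  [5] ..#.# => .  t=3,i=4
  [4] ..#.. => #  t=0,i=9
  [3] ...## => .  t=0,i=14
  [2] ...#. => #  t=3,i=3
  [1] ....# => #  t=0,i=13
  [0] ..... => #  t=0,i=12
  bits 11101110001001110101100100010111 = 3995556119

3995556119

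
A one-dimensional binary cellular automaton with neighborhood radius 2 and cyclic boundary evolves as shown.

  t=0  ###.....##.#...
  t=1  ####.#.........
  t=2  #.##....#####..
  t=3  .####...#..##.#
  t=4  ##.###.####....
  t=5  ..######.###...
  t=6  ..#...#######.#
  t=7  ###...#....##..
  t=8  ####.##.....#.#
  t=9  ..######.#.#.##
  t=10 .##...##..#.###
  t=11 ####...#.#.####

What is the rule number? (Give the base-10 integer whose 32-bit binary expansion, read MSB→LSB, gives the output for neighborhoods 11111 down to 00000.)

2043436693

  nb #####: next=.  (t=2,i=10, bit31=0)
  nb ####.: next=#  (t=1,i=2, bit30=1)
  nb ###.#: next=#  (t=1,i=3, bit29=1)
  nb ###..: next=#  (t=0,i=2, bit28=1)
  nb ##.##: next=#  (t=4,i=2, bit27=1)
  nb ##.#.: next=.  (t=0,i=10, bit26=0)
  nb ##..#: next=.  (t=2,i=13, bit25=0)
  nb ##...: next=#  (t=0,i=3, bit24=1)
  nb #.###: next=#  (t=3,i=1, bit23=1)
  nb #.##.: next=#  (t=2,i=2, bit22=1)
  nb #.#.#: next=.  (t=3,i=14, bit21=0)
  nb #.#..: next=.  (t=0,i=11, bit20=0)
  nb #..##: next=#  (t=3,i=10, bit19=1)
  nb #..#.: next=#  (t=2,i=14, bit18=1)
  nb #...#: next=.  (t=0,i=13, bit17=0)
  nb #....: next=.  (t=0,i=4, bit16=0)
  nb .####: next=.  (t=1,i=1, bit15=0)
  nb .###.: next=#  (t=0,i=1, bit14=1)
  nb .##.#: next=.  (t=0,i=9, bit13=0)
  nb .##..: next=#  (t=2,i=3, bit12=1)
  nb .#.##: next=#  (t=2,i=1, bit11=1)
  nb .#.#.: next=#  (t=9,i=10, bit10=1)
  nb .#..#: next=#  (t=3,i=9, bit9=1)
  nb .#...: next=.  (t=0,i=12, bit8=0)
  nb ..###: next=#  (t=0,i=0, bit7=1)
  nb ..##.: next=.  (t=0,i=8, bit6=0)
  nb ..#.#: next=.  (t=2,i=0, bit5=0)
  nb ..#..: next=#  (t=3,i=8, bit4=1)
  nb ...##: next=.  (t=0,i=7, bit3=0)
  nb ...#.: next=#  (t=3,i=7, bit2=1)
  nb ....#: next=.  (t=0,i=6, bit1=0)
  nb .....: next=#  (t=0,i=5, bit0=1)
  bits 01111001110011000101111010010101 = 2043436693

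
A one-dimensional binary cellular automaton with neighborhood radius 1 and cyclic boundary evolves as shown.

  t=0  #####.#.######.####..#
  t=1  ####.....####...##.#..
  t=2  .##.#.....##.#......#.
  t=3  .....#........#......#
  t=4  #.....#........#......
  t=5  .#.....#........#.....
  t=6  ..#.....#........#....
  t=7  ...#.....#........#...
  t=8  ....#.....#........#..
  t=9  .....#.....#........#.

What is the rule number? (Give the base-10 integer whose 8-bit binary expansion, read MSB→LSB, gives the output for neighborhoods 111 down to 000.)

144

  nb ###: next=#  (t=0,i=0, bit7=1)
  nb ##.: next=.  (t=0,i=4, bit6=0)
  nb #.#: next=.  (t=0,i=5, bit5=0)
  nb #..: next=#  (t=0,i=19, bit4=1)
  nb .##: next=.  (t=0,i=8, bit3=0)
  nb .#.: next=.  (t=0,i=6, bit2=0)
  nb ..#: next=.  (t=0,i=20, bit1=0)
  nb ...: next=.  (t=1,i=5, bit0=0)
  bits 10010000 = 144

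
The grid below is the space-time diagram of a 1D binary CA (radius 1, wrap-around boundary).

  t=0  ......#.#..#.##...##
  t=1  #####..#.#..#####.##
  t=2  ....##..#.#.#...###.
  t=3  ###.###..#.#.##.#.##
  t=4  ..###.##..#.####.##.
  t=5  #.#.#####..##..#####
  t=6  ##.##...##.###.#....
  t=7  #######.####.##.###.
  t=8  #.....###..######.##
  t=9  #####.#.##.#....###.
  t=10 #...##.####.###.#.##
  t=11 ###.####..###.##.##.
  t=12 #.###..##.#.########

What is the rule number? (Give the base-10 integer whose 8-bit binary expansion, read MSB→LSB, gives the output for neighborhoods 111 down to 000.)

121

  [7] ### => .  t=1,i=0
  [6] ##. => #  t=0,i=14
  [5] #.# => #  t=0,i=7
  [4] #.. => #  t=0,i=0
  [3] .## => #  t=0,i=13
  [2] .#. => .  t=0,i=6
  [1] ..# => .  t=0,i=5
  [0] ... => #  t=0,i=1
  bits 01111001 = 121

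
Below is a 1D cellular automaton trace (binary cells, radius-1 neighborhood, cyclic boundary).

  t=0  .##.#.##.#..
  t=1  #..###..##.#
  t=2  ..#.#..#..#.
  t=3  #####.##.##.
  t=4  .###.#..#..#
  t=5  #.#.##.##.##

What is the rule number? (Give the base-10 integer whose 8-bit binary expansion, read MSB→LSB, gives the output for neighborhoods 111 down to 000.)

  [7] ### => #  t=1,i=4
  [6] ##. => .  t=0,i=2
  [5] #.# => #  t=0,i=3
  [4] #.. => .  t=0,i=10
  [3] .## => .  t=0,i=1
  [2] .#. => #  t=0,i=4
  [1] ..# => #  t=0,i=0
  [0] ... => #  t=0,i=11
  bits 10100111 = 167

167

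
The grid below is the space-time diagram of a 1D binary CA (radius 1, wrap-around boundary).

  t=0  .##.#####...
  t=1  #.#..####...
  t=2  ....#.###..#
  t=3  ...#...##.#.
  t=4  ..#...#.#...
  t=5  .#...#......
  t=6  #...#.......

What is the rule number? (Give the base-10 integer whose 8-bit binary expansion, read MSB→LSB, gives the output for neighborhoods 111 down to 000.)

194

  ###|#  b7=1 t=0,i=5
  ##.|#  b6=1 t=0,i=2
  #.#|.  b5=0 t=0,i=3
  #..|.  b4=0 t=0,i=9
  .##|.  b3=0 t=0,i=1
  .#.|.  b2=0 t=1,i=0
  ..#|#  b1=1 t=0,i=0
  ...|.  b0=0 t=0,i=10
  bits 11000010 = 194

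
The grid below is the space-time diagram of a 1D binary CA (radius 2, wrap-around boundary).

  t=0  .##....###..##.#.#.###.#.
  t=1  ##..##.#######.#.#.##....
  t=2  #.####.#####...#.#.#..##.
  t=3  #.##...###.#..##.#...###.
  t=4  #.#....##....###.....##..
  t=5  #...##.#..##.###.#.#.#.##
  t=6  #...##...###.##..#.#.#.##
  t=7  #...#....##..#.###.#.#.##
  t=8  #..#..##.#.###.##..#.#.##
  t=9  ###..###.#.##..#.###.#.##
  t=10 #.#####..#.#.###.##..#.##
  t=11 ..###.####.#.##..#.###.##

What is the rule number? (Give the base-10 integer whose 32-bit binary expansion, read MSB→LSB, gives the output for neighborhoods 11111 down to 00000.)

2465063142

  nb #####: next=#  (t=1,i=9, bit31=1)
  nb ####.: next=.  (t=1,i=12, bit30=0)
  nb ###.#: next=.  (t=0,i=21, bit29=0)
  nb ###..: next=#  (t=0,i=9, bit28=1)
  nb ##.##: next=.  (t=1,i=6, bit27=0)
  nb ##.#.: next=.  (t=0,i=14, bit26=0)
  nb ##..#: next=#  (t=0,i=10, bit25=1)
  nb ##...: next=.  (t=0,i=3, bit24=0)
  nb #.###: next=#  (t=0,i=19, bit23=1)
  nb #.##.: next=#  (t=1,i=19, bit22=1)
  nb #.#.#: next=#  (t=0,i=15, bit21=1)
  nb #.#..: next=.  (t=0,i=23, bit20=0)
  nb #..##: next=#  (t=0,i=0, bit19=1)
  nb #..#.: next=#  (t=4,i=24, bit18=1)
  nb #...#: next=.  (t=2,i=13, bit17=0)
  nb #....: next=#  (t=0,i=4, bit16=1)
  nb .####: next=#  (t=1,i=8, bit15=1)
  nb .###.: next=#  (t=0,i=8, bit14=1)
  nb .##.#: next=#  (t=0,i=13, bit13=1)
  nb .##..: next=.  (t=0,i=2, bit12=0)
  nb .#.##: next=.  (t=0,i=18, bit11=0)
  nb .#.#.: next=.  (t=0,i=16, bit10=0)
  nb .#..#: next=.  (t=0,i=24, bit9=0)
  nb .#...: next=.  (t=3,i=18, bit8=0)
  nb ..###: next=#  (t=0,i=7, bit7=1)
  nb ..##.: next=#  (t=0,i=1, bit6=1)
  nb ..#.#: next=#  (t=2,i=15, bit5=1)
  nb ..#..: next=.  (t=7,i=4, bit4=0)
  nb ...##: next=.  (t=0,i=6, bit3=0)
  nb ...#.: next=#  (t=2,i=14, bit2=1)
  nb ....#: next=#  (t=0,i=5, bit1=1)
  nb .....: next=.  (t=4,i=18, bit0=0)
  bits 10010010111011011110000011100110 = 2465063142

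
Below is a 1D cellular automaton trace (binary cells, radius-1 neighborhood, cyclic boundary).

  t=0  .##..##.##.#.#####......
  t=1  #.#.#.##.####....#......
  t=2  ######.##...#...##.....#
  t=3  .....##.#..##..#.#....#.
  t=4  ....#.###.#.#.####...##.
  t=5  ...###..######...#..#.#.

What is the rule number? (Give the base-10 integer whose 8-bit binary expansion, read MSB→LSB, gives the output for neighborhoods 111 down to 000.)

  [7] ### => .  t=0,i=14
  [6] ##. => #  t=0,i=2
  [5] #.# => #  t=0,i=7
  [4] #.. => .  t=0,i=3
  [3] .## => .  t=0,i=1
  [2] .#. => #  t=0,i=11
  [1] ..# => #  t=0,i=0
  [0] ... => .  t=0,i=19
  bits 01100110 = 102

102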